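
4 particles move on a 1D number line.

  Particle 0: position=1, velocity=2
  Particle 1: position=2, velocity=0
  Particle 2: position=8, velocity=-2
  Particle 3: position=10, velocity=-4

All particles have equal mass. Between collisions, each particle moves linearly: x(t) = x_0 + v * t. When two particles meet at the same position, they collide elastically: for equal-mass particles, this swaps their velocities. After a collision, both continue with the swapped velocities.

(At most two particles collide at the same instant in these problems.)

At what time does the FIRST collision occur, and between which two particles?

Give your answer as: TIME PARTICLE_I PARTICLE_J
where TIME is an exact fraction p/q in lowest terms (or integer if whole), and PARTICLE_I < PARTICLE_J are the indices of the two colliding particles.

Pair (0,1): pos 1,2 vel 2,0 -> gap=1, closing at 2/unit, collide at t=1/2
Pair (1,2): pos 2,8 vel 0,-2 -> gap=6, closing at 2/unit, collide at t=3
Pair (2,3): pos 8,10 vel -2,-4 -> gap=2, closing at 2/unit, collide at t=1
Earliest collision: t=1/2 between 0 and 1

Answer: 1/2 0 1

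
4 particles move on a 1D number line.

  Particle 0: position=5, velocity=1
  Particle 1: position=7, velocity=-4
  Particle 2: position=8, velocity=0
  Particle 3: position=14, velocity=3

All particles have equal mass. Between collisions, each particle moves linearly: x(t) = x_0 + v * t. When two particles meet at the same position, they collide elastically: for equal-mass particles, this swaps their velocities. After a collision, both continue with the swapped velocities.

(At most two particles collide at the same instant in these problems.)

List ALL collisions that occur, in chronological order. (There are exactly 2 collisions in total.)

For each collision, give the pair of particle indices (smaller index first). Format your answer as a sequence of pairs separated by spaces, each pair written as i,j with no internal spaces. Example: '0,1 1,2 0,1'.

Answer: 0,1 1,2

Derivation:
Collision at t=2/5: particles 0 and 1 swap velocities; positions: p0=27/5 p1=27/5 p2=8 p3=76/5; velocities now: v0=-4 v1=1 v2=0 v3=3
Collision at t=3: particles 1 and 2 swap velocities; positions: p0=-5 p1=8 p2=8 p3=23; velocities now: v0=-4 v1=0 v2=1 v3=3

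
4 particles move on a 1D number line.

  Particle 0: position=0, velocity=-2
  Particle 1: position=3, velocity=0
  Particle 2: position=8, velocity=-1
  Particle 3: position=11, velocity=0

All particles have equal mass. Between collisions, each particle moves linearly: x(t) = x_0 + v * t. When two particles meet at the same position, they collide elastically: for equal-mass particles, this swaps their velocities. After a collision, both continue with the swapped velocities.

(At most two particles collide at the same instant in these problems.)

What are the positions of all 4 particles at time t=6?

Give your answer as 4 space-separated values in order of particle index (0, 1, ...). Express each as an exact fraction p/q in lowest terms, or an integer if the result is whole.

Collision at t=5: particles 1 and 2 swap velocities; positions: p0=-10 p1=3 p2=3 p3=11; velocities now: v0=-2 v1=-1 v2=0 v3=0
Advance to t=6 (no further collisions before then); velocities: v0=-2 v1=-1 v2=0 v3=0; positions = -12 2 3 11

Answer: -12 2 3 11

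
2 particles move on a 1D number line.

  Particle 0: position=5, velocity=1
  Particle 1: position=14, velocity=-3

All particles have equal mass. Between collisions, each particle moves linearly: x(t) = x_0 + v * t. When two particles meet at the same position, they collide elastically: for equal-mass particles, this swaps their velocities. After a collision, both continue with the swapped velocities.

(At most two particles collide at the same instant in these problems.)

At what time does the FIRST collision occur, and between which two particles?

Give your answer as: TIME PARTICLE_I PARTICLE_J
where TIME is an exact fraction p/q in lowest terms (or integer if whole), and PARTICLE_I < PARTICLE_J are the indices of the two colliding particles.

Answer: 9/4 0 1

Derivation:
Pair (0,1): pos 5,14 vel 1,-3 -> gap=9, closing at 4/unit, collide at t=9/4
Earliest collision: t=9/4 between 0 and 1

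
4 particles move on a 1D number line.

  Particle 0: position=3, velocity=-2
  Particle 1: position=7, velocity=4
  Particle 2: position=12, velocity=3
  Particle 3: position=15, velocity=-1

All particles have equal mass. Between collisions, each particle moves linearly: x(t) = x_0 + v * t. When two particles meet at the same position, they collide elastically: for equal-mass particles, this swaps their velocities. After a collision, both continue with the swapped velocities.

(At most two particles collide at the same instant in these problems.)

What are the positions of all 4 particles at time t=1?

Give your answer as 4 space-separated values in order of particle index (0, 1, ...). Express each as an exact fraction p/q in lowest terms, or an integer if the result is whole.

Collision at t=3/4: particles 2 and 3 swap velocities; positions: p0=3/2 p1=10 p2=57/4 p3=57/4; velocities now: v0=-2 v1=4 v2=-1 v3=3
Advance to t=1 (no further collisions before then); velocities: v0=-2 v1=4 v2=-1 v3=3; positions = 1 11 14 15

Answer: 1 11 14 15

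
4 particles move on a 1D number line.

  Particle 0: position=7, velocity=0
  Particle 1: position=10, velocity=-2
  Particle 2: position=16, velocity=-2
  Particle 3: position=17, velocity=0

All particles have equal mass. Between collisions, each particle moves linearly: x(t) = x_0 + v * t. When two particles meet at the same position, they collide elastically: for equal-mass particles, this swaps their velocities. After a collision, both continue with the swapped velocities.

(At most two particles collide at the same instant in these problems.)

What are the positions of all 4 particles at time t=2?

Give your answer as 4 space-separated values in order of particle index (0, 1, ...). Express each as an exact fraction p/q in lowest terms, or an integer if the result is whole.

Answer: 6 7 12 17

Derivation:
Collision at t=3/2: particles 0 and 1 swap velocities; positions: p0=7 p1=7 p2=13 p3=17; velocities now: v0=-2 v1=0 v2=-2 v3=0
Advance to t=2 (no further collisions before then); velocities: v0=-2 v1=0 v2=-2 v3=0; positions = 6 7 12 17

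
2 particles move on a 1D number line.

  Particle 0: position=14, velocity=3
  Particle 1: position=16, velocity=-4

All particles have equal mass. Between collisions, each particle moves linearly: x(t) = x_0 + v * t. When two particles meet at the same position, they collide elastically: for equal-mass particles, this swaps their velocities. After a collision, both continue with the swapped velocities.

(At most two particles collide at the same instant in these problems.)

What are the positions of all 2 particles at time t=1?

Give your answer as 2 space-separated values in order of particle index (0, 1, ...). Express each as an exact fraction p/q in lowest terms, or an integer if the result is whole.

Answer: 12 17

Derivation:
Collision at t=2/7: particles 0 and 1 swap velocities; positions: p0=104/7 p1=104/7; velocities now: v0=-4 v1=3
Advance to t=1 (no further collisions before then); velocities: v0=-4 v1=3; positions = 12 17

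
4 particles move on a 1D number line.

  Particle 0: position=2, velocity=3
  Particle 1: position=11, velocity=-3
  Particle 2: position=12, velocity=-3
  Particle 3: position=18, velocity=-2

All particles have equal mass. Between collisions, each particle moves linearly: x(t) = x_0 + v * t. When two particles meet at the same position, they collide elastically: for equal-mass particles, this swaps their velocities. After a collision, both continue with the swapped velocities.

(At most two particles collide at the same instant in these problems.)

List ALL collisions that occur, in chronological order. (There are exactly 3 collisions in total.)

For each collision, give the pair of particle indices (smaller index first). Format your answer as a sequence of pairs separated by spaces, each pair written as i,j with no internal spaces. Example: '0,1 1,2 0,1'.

Collision at t=3/2: particles 0 and 1 swap velocities; positions: p0=13/2 p1=13/2 p2=15/2 p3=15; velocities now: v0=-3 v1=3 v2=-3 v3=-2
Collision at t=5/3: particles 1 and 2 swap velocities; positions: p0=6 p1=7 p2=7 p3=44/3; velocities now: v0=-3 v1=-3 v2=3 v3=-2
Collision at t=16/5: particles 2 and 3 swap velocities; positions: p0=7/5 p1=12/5 p2=58/5 p3=58/5; velocities now: v0=-3 v1=-3 v2=-2 v3=3

Answer: 0,1 1,2 2,3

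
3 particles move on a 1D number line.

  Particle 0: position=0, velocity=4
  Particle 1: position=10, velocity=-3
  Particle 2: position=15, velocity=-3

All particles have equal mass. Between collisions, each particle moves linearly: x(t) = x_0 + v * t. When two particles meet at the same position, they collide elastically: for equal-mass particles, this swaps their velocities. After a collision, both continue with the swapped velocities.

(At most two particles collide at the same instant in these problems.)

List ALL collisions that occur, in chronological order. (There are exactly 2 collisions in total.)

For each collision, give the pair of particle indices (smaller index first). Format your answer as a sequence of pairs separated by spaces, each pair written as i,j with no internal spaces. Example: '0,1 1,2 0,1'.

Collision at t=10/7: particles 0 and 1 swap velocities; positions: p0=40/7 p1=40/7 p2=75/7; velocities now: v0=-3 v1=4 v2=-3
Collision at t=15/7: particles 1 and 2 swap velocities; positions: p0=25/7 p1=60/7 p2=60/7; velocities now: v0=-3 v1=-3 v2=4

Answer: 0,1 1,2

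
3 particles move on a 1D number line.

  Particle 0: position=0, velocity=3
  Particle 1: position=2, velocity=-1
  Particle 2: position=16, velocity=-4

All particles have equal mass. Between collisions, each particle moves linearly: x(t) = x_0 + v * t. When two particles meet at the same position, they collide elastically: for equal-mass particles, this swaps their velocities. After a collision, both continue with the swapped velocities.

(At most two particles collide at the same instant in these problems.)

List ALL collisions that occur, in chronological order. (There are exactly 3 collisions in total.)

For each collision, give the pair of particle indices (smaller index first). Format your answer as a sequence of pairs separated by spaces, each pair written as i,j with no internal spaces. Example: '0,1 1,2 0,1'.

Collision at t=1/2: particles 0 and 1 swap velocities; positions: p0=3/2 p1=3/2 p2=14; velocities now: v0=-1 v1=3 v2=-4
Collision at t=16/7: particles 1 and 2 swap velocities; positions: p0=-2/7 p1=48/7 p2=48/7; velocities now: v0=-1 v1=-4 v2=3
Collision at t=14/3: particles 0 and 1 swap velocities; positions: p0=-8/3 p1=-8/3 p2=14; velocities now: v0=-4 v1=-1 v2=3

Answer: 0,1 1,2 0,1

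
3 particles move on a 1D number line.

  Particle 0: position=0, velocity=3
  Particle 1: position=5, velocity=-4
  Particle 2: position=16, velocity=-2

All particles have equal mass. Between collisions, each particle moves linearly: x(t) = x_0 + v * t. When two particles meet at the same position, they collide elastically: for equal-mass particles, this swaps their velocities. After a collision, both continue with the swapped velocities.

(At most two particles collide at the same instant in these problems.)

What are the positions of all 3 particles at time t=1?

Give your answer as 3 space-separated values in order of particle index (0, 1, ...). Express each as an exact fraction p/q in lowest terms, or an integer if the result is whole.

Collision at t=5/7: particles 0 and 1 swap velocities; positions: p0=15/7 p1=15/7 p2=102/7; velocities now: v0=-4 v1=3 v2=-2
Advance to t=1 (no further collisions before then); velocities: v0=-4 v1=3 v2=-2; positions = 1 3 14

Answer: 1 3 14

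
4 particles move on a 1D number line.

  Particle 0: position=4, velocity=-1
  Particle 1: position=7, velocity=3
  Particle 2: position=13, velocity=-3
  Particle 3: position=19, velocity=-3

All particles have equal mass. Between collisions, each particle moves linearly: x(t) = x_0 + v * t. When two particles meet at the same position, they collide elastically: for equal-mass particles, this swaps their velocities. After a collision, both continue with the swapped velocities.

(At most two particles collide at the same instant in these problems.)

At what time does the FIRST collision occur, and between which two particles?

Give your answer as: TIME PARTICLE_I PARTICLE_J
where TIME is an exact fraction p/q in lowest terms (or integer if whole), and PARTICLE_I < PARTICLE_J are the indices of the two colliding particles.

Answer: 1 1 2

Derivation:
Pair (0,1): pos 4,7 vel -1,3 -> not approaching (rel speed -4 <= 0)
Pair (1,2): pos 7,13 vel 3,-3 -> gap=6, closing at 6/unit, collide at t=1
Pair (2,3): pos 13,19 vel -3,-3 -> not approaching (rel speed 0 <= 0)
Earliest collision: t=1 between 1 and 2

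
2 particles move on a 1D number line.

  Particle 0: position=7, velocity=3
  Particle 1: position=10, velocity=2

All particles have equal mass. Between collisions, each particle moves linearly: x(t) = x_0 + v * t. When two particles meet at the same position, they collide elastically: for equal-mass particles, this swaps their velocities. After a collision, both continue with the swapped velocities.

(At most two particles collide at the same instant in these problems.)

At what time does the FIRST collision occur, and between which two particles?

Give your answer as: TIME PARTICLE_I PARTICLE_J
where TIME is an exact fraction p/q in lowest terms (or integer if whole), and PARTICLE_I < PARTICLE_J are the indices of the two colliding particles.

Pair (0,1): pos 7,10 vel 3,2 -> gap=3, closing at 1/unit, collide at t=3
Earliest collision: t=3 between 0 and 1

Answer: 3 0 1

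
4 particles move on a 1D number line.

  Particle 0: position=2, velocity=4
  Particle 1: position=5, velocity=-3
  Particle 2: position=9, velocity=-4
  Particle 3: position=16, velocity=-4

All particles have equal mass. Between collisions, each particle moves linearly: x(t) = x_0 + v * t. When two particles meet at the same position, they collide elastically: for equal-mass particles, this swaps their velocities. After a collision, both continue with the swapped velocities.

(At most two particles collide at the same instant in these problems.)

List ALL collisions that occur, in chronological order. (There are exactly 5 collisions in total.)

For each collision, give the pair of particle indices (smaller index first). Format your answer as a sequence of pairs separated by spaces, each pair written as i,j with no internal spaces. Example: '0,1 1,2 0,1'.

Answer: 0,1 1,2 2,3 0,1 1,2

Derivation:
Collision at t=3/7: particles 0 and 1 swap velocities; positions: p0=26/7 p1=26/7 p2=51/7 p3=100/7; velocities now: v0=-3 v1=4 v2=-4 v3=-4
Collision at t=7/8: particles 1 and 2 swap velocities; positions: p0=19/8 p1=11/2 p2=11/2 p3=25/2; velocities now: v0=-3 v1=-4 v2=4 v3=-4
Collision at t=7/4: particles 2 and 3 swap velocities; positions: p0=-1/4 p1=2 p2=9 p3=9; velocities now: v0=-3 v1=-4 v2=-4 v3=4
Collision at t=4: particles 0 and 1 swap velocities; positions: p0=-7 p1=-7 p2=0 p3=18; velocities now: v0=-4 v1=-3 v2=-4 v3=4
Collision at t=11: particles 1 and 2 swap velocities; positions: p0=-35 p1=-28 p2=-28 p3=46; velocities now: v0=-4 v1=-4 v2=-3 v3=4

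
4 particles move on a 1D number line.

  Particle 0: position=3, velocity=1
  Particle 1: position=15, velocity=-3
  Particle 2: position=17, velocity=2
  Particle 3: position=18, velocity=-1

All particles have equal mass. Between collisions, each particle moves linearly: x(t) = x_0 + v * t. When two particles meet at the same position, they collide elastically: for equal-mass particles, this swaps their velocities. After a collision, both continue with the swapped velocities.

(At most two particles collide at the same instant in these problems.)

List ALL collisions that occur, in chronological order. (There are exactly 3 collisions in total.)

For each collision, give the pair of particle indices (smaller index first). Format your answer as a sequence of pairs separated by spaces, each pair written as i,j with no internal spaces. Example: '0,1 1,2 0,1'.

Collision at t=1/3: particles 2 and 3 swap velocities; positions: p0=10/3 p1=14 p2=53/3 p3=53/3; velocities now: v0=1 v1=-3 v2=-1 v3=2
Collision at t=3: particles 0 and 1 swap velocities; positions: p0=6 p1=6 p2=15 p3=23; velocities now: v0=-3 v1=1 v2=-1 v3=2
Collision at t=15/2: particles 1 and 2 swap velocities; positions: p0=-15/2 p1=21/2 p2=21/2 p3=32; velocities now: v0=-3 v1=-1 v2=1 v3=2

Answer: 2,3 0,1 1,2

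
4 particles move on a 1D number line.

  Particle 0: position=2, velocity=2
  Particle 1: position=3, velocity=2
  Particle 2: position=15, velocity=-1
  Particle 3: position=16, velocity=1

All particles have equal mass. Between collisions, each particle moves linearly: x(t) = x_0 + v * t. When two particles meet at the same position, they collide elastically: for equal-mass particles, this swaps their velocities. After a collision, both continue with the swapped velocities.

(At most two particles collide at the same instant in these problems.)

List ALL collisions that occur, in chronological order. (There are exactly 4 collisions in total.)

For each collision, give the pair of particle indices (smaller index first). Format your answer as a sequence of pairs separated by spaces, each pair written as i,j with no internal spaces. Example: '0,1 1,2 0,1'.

Answer: 1,2 0,1 2,3 1,2

Derivation:
Collision at t=4: particles 1 and 2 swap velocities; positions: p0=10 p1=11 p2=11 p3=20; velocities now: v0=2 v1=-1 v2=2 v3=1
Collision at t=13/3: particles 0 and 1 swap velocities; positions: p0=32/3 p1=32/3 p2=35/3 p3=61/3; velocities now: v0=-1 v1=2 v2=2 v3=1
Collision at t=13: particles 2 and 3 swap velocities; positions: p0=2 p1=28 p2=29 p3=29; velocities now: v0=-1 v1=2 v2=1 v3=2
Collision at t=14: particles 1 and 2 swap velocities; positions: p0=1 p1=30 p2=30 p3=31; velocities now: v0=-1 v1=1 v2=2 v3=2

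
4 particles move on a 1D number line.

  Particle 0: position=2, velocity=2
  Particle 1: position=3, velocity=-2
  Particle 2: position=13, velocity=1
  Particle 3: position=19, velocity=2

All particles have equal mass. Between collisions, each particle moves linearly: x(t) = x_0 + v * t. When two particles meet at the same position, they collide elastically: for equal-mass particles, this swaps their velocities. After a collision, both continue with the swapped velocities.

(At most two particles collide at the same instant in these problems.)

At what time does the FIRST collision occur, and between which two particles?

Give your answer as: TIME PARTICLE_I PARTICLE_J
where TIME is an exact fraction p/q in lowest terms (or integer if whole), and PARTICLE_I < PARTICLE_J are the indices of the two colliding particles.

Pair (0,1): pos 2,3 vel 2,-2 -> gap=1, closing at 4/unit, collide at t=1/4
Pair (1,2): pos 3,13 vel -2,1 -> not approaching (rel speed -3 <= 0)
Pair (2,3): pos 13,19 vel 1,2 -> not approaching (rel speed -1 <= 0)
Earliest collision: t=1/4 between 0 and 1

Answer: 1/4 0 1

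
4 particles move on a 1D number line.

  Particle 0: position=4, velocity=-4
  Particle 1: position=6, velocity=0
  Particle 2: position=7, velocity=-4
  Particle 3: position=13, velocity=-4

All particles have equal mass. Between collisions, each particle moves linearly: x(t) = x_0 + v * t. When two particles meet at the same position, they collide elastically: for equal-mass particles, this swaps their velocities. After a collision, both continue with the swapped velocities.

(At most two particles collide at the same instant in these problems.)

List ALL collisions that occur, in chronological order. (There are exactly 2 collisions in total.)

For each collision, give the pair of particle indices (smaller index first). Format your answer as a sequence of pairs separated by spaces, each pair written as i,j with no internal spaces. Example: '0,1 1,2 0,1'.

Answer: 1,2 2,3

Derivation:
Collision at t=1/4: particles 1 and 2 swap velocities; positions: p0=3 p1=6 p2=6 p3=12; velocities now: v0=-4 v1=-4 v2=0 v3=-4
Collision at t=7/4: particles 2 and 3 swap velocities; positions: p0=-3 p1=0 p2=6 p3=6; velocities now: v0=-4 v1=-4 v2=-4 v3=0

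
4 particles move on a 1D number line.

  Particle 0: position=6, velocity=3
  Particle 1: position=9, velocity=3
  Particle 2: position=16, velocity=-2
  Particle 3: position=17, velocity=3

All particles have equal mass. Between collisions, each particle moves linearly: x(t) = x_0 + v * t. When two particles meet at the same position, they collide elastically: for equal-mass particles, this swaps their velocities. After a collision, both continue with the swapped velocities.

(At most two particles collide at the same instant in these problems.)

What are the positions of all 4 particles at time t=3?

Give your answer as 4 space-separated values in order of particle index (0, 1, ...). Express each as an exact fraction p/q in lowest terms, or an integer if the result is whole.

Answer: 10 15 18 26

Derivation:
Collision at t=7/5: particles 1 and 2 swap velocities; positions: p0=51/5 p1=66/5 p2=66/5 p3=106/5; velocities now: v0=3 v1=-2 v2=3 v3=3
Collision at t=2: particles 0 and 1 swap velocities; positions: p0=12 p1=12 p2=15 p3=23; velocities now: v0=-2 v1=3 v2=3 v3=3
Advance to t=3 (no further collisions before then); velocities: v0=-2 v1=3 v2=3 v3=3; positions = 10 15 18 26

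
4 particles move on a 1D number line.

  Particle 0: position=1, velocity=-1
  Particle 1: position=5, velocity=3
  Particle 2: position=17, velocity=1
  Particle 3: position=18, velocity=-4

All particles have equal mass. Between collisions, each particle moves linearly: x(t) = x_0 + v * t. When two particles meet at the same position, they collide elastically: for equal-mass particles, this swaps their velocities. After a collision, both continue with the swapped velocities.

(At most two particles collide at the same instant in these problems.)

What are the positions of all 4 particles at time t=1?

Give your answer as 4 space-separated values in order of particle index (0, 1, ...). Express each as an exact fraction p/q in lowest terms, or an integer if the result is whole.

Answer: 0 8 14 18

Derivation:
Collision at t=1/5: particles 2 and 3 swap velocities; positions: p0=4/5 p1=28/5 p2=86/5 p3=86/5; velocities now: v0=-1 v1=3 v2=-4 v3=1
Advance to t=1 (no further collisions before then); velocities: v0=-1 v1=3 v2=-4 v3=1; positions = 0 8 14 18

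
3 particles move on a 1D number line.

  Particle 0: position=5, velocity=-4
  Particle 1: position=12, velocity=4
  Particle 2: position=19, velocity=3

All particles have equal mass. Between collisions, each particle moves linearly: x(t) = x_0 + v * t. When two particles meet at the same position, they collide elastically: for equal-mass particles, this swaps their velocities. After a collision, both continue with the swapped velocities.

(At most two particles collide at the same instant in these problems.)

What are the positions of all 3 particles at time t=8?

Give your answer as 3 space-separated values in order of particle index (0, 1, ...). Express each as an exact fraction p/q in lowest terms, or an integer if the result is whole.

Answer: -27 43 44

Derivation:
Collision at t=7: particles 1 and 2 swap velocities; positions: p0=-23 p1=40 p2=40; velocities now: v0=-4 v1=3 v2=4
Advance to t=8 (no further collisions before then); velocities: v0=-4 v1=3 v2=4; positions = -27 43 44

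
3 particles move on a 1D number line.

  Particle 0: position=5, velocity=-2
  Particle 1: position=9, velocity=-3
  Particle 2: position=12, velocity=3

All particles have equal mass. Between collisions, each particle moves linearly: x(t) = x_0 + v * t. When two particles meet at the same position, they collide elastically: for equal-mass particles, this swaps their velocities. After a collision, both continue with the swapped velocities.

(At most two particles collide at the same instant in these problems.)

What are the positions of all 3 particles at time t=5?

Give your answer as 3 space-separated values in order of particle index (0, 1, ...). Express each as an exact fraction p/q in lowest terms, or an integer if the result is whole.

Collision at t=4: particles 0 and 1 swap velocities; positions: p0=-3 p1=-3 p2=24; velocities now: v0=-3 v1=-2 v2=3
Advance to t=5 (no further collisions before then); velocities: v0=-3 v1=-2 v2=3; positions = -6 -5 27

Answer: -6 -5 27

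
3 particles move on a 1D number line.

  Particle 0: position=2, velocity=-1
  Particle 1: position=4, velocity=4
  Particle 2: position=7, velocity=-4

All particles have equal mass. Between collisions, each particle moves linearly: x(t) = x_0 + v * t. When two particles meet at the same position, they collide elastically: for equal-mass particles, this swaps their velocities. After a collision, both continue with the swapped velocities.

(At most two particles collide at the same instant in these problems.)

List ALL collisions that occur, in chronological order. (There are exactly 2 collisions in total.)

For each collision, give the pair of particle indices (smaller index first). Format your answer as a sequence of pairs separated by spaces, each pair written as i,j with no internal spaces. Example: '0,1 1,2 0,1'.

Collision at t=3/8: particles 1 and 2 swap velocities; positions: p0=13/8 p1=11/2 p2=11/2; velocities now: v0=-1 v1=-4 v2=4
Collision at t=5/3: particles 0 and 1 swap velocities; positions: p0=1/3 p1=1/3 p2=32/3; velocities now: v0=-4 v1=-1 v2=4

Answer: 1,2 0,1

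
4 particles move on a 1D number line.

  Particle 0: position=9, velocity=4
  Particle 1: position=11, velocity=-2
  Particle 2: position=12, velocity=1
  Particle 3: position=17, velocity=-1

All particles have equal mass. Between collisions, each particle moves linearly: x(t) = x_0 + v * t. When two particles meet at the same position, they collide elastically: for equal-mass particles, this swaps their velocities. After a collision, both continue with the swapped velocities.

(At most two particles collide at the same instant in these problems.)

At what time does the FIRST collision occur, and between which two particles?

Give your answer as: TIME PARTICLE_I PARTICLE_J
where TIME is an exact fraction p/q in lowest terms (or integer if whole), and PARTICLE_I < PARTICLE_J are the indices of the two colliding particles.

Pair (0,1): pos 9,11 vel 4,-2 -> gap=2, closing at 6/unit, collide at t=1/3
Pair (1,2): pos 11,12 vel -2,1 -> not approaching (rel speed -3 <= 0)
Pair (2,3): pos 12,17 vel 1,-1 -> gap=5, closing at 2/unit, collide at t=5/2
Earliest collision: t=1/3 between 0 and 1

Answer: 1/3 0 1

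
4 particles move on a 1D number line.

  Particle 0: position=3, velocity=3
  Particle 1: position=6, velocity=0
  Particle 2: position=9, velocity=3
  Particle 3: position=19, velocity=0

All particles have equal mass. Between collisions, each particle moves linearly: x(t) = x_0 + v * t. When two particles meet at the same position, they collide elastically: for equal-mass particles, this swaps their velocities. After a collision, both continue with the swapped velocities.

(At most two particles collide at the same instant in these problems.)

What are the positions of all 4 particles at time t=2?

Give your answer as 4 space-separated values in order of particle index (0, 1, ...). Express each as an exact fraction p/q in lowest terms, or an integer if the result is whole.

Answer: 6 9 15 19

Derivation:
Collision at t=1: particles 0 and 1 swap velocities; positions: p0=6 p1=6 p2=12 p3=19; velocities now: v0=0 v1=3 v2=3 v3=0
Advance to t=2 (no further collisions before then); velocities: v0=0 v1=3 v2=3 v3=0; positions = 6 9 15 19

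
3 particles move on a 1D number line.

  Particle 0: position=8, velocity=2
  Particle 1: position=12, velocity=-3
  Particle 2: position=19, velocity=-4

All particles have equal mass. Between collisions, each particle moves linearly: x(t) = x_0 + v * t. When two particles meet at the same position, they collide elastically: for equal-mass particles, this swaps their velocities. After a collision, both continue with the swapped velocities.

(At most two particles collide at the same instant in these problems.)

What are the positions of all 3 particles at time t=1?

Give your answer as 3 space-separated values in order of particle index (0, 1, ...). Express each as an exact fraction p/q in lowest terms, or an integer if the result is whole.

Answer: 9 10 15

Derivation:
Collision at t=4/5: particles 0 and 1 swap velocities; positions: p0=48/5 p1=48/5 p2=79/5; velocities now: v0=-3 v1=2 v2=-4
Advance to t=1 (no further collisions before then); velocities: v0=-3 v1=2 v2=-4; positions = 9 10 15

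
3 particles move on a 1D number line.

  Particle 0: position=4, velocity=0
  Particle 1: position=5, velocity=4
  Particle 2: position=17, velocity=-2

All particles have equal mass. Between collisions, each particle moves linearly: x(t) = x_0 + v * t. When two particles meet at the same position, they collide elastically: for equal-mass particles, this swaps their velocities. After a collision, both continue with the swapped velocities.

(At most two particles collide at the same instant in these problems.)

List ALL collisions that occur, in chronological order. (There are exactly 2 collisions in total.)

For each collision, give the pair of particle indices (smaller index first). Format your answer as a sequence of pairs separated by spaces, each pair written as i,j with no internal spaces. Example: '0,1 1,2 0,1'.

Collision at t=2: particles 1 and 2 swap velocities; positions: p0=4 p1=13 p2=13; velocities now: v0=0 v1=-2 v2=4
Collision at t=13/2: particles 0 and 1 swap velocities; positions: p0=4 p1=4 p2=31; velocities now: v0=-2 v1=0 v2=4

Answer: 1,2 0,1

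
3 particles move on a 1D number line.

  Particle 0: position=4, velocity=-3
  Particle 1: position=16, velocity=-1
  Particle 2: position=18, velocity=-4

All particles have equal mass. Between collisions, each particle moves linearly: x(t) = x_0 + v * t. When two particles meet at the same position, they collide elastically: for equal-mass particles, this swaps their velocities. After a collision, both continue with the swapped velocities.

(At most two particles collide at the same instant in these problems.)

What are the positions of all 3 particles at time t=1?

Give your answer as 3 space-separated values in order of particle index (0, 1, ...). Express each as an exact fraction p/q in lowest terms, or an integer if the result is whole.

Collision at t=2/3: particles 1 and 2 swap velocities; positions: p0=2 p1=46/3 p2=46/3; velocities now: v0=-3 v1=-4 v2=-1
Advance to t=1 (no further collisions before then); velocities: v0=-3 v1=-4 v2=-1; positions = 1 14 15

Answer: 1 14 15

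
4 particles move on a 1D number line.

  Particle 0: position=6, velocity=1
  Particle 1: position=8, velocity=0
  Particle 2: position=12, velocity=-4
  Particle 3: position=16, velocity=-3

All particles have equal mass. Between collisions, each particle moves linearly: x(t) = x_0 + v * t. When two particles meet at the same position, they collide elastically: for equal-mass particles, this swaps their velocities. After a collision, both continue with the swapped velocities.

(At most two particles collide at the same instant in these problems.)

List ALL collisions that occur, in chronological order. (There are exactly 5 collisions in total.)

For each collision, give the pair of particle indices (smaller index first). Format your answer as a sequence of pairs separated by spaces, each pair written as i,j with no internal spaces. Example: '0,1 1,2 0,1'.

Collision at t=1: particles 1 and 2 swap velocities; positions: p0=7 p1=8 p2=8 p3=13; velocities now: v0=1 v1=-4 v2=0 v3=-3
Collision at t=6/5: particles 0 and 1 swap velocities; positions: p0=36/5 p1=36/5 p2=8 p3=62/5; velocities now: v0=-4 v1=1 v2=0 v3=-3
Collision at t=2: particles 1 and 2 swap velocities; positions: p0=4 p1=8 p2=8 p3=10; velocities now: v0=-4 v1=0 v2=1 v3=-3
Collision at t=5/2: particles 2 and 3 swap velocities; positions: p0=2 p1=8 p2=17/2 p3=17/2; velocities now: v0=-4 v1=0 v2=-3 v3=1
Collision at t=8/3: particles 1 and 2 swap velocities; positions: p0=4/3 p1=8 p2=8 p3=26/3; velocities now: v0=-4 v1=-3 v2=0 v3=1

Answer: 1,2 0,1 1,2 2,3 1,2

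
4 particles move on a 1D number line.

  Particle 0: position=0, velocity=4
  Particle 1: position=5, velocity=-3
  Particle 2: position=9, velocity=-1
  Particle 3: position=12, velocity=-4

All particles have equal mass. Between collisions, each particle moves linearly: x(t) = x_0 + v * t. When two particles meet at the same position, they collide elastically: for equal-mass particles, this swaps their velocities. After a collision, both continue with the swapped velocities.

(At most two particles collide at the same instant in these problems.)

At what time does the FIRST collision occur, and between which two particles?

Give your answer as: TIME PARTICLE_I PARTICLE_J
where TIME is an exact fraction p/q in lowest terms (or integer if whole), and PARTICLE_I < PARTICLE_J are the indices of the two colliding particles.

Pair (0,1): pos 0,5 vel 4,-3 -> gap=5, closing at 7/unit, collide at t=5/7
Pair (1,2): pos 5,9 vel -3,-1 -> not approaching (rel speed -2 <= 0)
Pair (2,3): pos 9,12 vel -1,-4 -> gap=3, closing at 3/unit, collide at t=1
Earliest collision: t=5/7 between 0 and 1

Answer: 5/7 0 1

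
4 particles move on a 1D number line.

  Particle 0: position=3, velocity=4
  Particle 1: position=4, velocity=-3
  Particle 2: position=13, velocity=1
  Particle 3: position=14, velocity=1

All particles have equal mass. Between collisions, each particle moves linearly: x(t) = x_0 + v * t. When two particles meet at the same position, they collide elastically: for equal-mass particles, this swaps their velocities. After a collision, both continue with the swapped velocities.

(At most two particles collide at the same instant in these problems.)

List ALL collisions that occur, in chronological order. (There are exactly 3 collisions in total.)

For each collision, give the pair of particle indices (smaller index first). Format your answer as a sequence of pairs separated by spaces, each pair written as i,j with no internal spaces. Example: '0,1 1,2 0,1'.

Answer: 0,1 1,2 2,3

Derivation:
Collision at t=1/7: particles 0 and 1 swap velocities; positions: p0=25/7 p1=25/7 p2=92/7 p3=99/7; velocities now: v0=-3 v1=4 v2=1 v3=1
Collision at t=10/3: particles 1 and 2 swap velocities; positions: p0=-6 p1=49/3 p2=49/3 p3=52/3; velocities now: v0=-3 v1=1 v2=4 v3=1
Collision at t=11/3: particles 2 and 3 swap velocities; positions: p0=-7 p1=50/3 p2=53/3 p3=53/3; velocities now: v0=-3 v1=1 v2=1 v3=4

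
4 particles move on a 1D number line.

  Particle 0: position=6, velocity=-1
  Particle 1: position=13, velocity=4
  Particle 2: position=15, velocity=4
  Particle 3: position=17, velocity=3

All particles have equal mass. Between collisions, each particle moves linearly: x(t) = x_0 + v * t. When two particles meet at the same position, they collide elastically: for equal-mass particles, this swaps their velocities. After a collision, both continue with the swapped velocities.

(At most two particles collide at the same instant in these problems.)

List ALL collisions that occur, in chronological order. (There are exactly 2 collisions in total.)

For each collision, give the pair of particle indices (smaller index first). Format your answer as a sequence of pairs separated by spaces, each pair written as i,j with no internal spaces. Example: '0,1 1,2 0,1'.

Collision at t=2: particles 2 and 3 swap velocities; positions: p0=4 p1=21 p2=23 p3=23; velocities now: v0=-1 v1=4 v2=3 v3=4
Collision at t=4: particles 1 and 2 swap velocities; positions: p0=2 p1=29 p2=29 p3=31; velocities now: v0=-1 v1=3 v2=4 v3=4

Answer: 2,3 1,2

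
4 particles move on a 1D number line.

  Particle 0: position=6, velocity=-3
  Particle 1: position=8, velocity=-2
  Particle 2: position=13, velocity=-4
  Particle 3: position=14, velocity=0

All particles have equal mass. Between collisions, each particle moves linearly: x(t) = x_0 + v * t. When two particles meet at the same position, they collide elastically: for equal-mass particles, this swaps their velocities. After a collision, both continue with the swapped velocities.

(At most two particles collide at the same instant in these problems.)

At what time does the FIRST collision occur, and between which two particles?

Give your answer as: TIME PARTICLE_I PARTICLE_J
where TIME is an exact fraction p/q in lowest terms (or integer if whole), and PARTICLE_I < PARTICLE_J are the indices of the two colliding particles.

Pair (0,1): pos 6,8 vel -3,-2 -> not approaching (rel speed -1 <= 0)
Pair (1,2): pos 8,13 vel -2,-4 -> gap=5, closing at 2/unit, collide at t=5/2
Pair (2,3): pos 13,14 vel -4,0 -> not approaching (rel speed -4 <= 0)
Earliest collision: t=5/2 between 1 and 2

Answer: 5/2 1 2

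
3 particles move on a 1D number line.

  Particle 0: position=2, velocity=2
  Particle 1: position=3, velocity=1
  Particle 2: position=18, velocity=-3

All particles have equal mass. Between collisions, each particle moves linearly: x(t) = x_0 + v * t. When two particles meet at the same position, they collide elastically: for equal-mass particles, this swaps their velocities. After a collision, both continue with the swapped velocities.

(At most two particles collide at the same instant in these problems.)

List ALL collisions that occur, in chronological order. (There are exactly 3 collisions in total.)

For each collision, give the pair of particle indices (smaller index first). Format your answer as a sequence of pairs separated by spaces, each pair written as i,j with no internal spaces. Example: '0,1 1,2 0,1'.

Answer: 0,1 1,2 0,1

Derivation:
Collision at t=1: particles 0 and 1 swap velocities; positions: p0=4 p1=4 p2=15; velocities now: v0=1 v1=2 v2=-3
Collision at t=16/5: particles 1 and 2 swap velocities; positions: p0=31/5 p1=42/5 p2=42/5; velocities now: v0=1 v1=-3 v2=2
Collision at t=15/4: particles 0 and 1 swap velocities; positions: p0=27/4 p1=27/4 p2=19/2; velocities now: v0=-3 v1=1 v2=2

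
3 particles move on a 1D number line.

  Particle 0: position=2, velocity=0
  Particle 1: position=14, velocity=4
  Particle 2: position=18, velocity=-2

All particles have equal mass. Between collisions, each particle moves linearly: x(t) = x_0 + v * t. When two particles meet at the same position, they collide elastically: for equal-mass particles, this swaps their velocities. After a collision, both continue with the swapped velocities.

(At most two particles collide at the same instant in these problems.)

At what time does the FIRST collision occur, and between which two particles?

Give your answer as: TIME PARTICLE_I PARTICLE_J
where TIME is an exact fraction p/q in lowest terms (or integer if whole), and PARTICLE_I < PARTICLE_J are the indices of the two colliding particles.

Pair (0,1): pos 2,14 vel 0,4 -> not approaching (rel speed -4 <= 0)
Pair (1,2): pos 14,18 vel 4,-2 -> gap=4, closing at 6/unit, collide at t=2/3
Earliest collision: t=2/3 between 1 and 2

Answer: 2/3 1 2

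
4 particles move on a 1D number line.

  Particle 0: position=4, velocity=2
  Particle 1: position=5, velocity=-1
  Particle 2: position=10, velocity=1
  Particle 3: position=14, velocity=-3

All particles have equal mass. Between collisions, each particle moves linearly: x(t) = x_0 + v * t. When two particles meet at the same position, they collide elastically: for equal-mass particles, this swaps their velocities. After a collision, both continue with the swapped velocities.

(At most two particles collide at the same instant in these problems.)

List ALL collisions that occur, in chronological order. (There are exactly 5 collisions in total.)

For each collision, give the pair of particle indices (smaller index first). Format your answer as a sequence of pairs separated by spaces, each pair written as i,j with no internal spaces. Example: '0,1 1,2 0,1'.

Answer: 0,1 2,3 1,2 0,1 2,3

Derivation:
Collision at t=1/3: particles 0 and 1 swap velocities; positions: p0=14/3 p1=14/3 p2=31/3 p3=13; velocities now: v0=-1 v1=2 v2=1 v3=-3
Collision at t=1: particles 2 and 3 swap velocities; positions: p0=4 p1=6 p2=11 p3=11; velocities now: v0=-1 v1=2 v2=-3 v3=1
Collision at t=2: particles 1 and 2 swap velocities; positions: p0=3 p1=8 p2=8 p3=12; velocities now: v0=-1 v1=-3 v2=2 v3=1
Collision at t=9/2: particles 0 and 1 swap velocities; positions: p0=1/2 p1=1/2 p2=13 p3=29/2; velocities now: v0=-3 v1=-1 v2=2 v3=1
Collision at t=6: particles 2 and 3 swap velocities; positions: p0=-4 p1=-1 p2=16 p3=16; velocities now: v0=-3 v1=-1 v2=1 v3=2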